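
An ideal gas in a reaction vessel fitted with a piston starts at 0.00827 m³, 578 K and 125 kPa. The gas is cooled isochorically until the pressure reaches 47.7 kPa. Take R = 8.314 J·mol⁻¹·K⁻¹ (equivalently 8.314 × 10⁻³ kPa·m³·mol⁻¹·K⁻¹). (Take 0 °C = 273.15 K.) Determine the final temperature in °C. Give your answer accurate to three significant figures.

V constant ⇒ P ∝ T: V₂ = V₁; T₂ = T₁·(P₂/P₁) = 220.6 K.

T₂ ≈ -52.6 °C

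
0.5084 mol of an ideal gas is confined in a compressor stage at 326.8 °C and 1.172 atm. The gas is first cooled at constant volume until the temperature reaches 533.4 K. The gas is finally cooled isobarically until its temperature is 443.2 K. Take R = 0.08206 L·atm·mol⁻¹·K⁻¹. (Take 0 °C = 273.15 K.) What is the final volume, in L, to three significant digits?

Convert: T₁ = 600.0 K.
From PV = nRT: V₁ = nRT₁/P₁ = 21.36 L.
Isochoric, so P/T is constant: V₂ = V₁; P₂ = P₁·(T₂/T₁) = 1.042 atm.
Isobaric, so V/T is constant: P₃ = P₂; V₃ = V₂·(T₃/T₂) = 17.74 L.

V₃ ≈ 17.7 L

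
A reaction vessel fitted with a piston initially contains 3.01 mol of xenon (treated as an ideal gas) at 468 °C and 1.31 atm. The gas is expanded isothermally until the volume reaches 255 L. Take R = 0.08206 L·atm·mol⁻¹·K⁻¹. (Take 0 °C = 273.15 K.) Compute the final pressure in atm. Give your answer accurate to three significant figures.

Convert: T₁ = 741.1 K.
From PV = nRT: V₁ = nRT₁/P₁ = 139.7 L.
Isothermal, so P V is constant: T₂ = T₁; P₂ = P₁·(V₁/V₂) = 0.7179 atm.

P₂ ≈ 0.718 atm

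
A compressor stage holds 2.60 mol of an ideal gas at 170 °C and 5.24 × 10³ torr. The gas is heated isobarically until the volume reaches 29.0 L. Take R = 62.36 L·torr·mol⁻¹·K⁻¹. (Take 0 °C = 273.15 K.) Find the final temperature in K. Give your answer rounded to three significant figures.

T₂ ≈ 937 K

Convert: T₁ = 443.1 K.
From PV = nRT: V₁ = nRT₁/P₁ = 13.71 L.
Isobaric, so V/T is constant: P₂ = P₁; T₂ = T₁·(V₂/V₁) = 937.2 K.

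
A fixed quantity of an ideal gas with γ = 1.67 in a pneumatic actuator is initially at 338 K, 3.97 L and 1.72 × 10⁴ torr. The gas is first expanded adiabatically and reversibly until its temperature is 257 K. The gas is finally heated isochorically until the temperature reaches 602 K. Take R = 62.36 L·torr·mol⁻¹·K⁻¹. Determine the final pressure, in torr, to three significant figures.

P₃ ≈ 2.04e+04 torr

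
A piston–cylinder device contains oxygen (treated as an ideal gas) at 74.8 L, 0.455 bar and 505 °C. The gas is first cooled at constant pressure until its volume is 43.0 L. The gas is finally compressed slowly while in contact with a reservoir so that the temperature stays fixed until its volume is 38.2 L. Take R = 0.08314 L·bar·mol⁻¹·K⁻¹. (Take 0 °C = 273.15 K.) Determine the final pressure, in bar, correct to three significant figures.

P₃ ≈ 0.512 bar

Convert: T₁ = 778.1 K.
P constant ⇒ V ∝ T: P₂ = P₁; T₂ = T₁·(V₂/V₁) = 447.3 K.
T constant ⇒ Boyle's law P V = const: T₃ = T₂; P₃ = P₂·(V₂/V₃) = 0.5122 bar.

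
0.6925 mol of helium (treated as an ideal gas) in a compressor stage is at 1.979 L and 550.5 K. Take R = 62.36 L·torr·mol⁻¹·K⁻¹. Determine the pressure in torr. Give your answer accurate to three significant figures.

P ≈ 1.20e+04 torr

PV = nRT ⇒ P = nRT/V = (0.6925 × 62.36 × 550.5) / 1.979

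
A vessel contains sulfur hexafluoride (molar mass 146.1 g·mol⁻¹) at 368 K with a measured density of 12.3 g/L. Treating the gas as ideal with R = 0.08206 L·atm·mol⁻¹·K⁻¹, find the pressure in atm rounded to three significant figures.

P ≈ 2.54 atm

ρ = PM/(RT) ⇒ P = ρRT/M = (12.3 × 0.08206 × 368.0) / 146.1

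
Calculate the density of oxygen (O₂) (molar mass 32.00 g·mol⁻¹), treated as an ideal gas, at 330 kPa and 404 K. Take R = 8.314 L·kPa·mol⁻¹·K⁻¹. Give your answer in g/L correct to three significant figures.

ρ ≈ 3.14 g/L

ρ = PM/(RT) = (330 × 32.00) / (8.314 × 404.0)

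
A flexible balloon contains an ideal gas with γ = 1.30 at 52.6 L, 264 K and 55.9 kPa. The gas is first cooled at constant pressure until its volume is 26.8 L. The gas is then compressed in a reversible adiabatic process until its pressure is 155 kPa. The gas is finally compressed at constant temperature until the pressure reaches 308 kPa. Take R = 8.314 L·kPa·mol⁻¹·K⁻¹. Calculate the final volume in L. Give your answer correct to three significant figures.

V₄ ≈ 6.15 L

P constant ⇒ V ∝ T: P₂ = P₁; T₂ = T₁·(V₂/V₁) = 134.5 K.
Adiabatic (γ = 1.30), T V^(γ−1) and P V^γ constant: T₃ = T₂·(P₃/P₂)^((γ−1)/γ) = 170.2 K; V₃ = V₂·(P₂/P₃)^(1/γ) = 12.23 L.
Isothermal, so P V is constant: T₄ = T₃; V₄ = V₃·(P₃/P₄) = 6.155 L.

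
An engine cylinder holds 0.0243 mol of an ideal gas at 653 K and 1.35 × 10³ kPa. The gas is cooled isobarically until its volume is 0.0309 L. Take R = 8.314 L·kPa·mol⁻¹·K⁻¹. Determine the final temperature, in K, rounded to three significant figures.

From PV = nRT: V₁ = nRT₁/P₁ = 0.09772 L.
Isobaric, so V/T is constant: P₂ = P₁; T₂ = T₁·(V₂/V₁) = 206.5 K.

T₂ ≈ 206 K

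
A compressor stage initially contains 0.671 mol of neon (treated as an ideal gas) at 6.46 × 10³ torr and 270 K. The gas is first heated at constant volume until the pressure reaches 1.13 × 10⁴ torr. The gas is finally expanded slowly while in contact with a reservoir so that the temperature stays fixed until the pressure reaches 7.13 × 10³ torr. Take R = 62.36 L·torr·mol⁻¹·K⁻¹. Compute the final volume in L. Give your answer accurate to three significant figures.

From PV = nRT: V₁ = nRT₁/P₁ = 1.749 L.
V constant ⇒ P ∝ T: V₂ = V₁; T₂ = T₁·(P₂/P₁) = 472.3 K.
T constant ⇒ Boyle's law P V = const: T₃ = T₂; V₃ = V₂·(P₂/P₃) = 2.772 L.

V₃ ≈ 2.77 L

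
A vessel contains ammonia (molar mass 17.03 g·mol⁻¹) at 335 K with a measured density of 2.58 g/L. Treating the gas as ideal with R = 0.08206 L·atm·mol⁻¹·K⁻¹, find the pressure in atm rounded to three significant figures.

ρ = PM/(RT) ⇒ P = ρRT/M = (2.58 × 0.08206 × 335.0) / 17.03

P ≈ 4.16 atm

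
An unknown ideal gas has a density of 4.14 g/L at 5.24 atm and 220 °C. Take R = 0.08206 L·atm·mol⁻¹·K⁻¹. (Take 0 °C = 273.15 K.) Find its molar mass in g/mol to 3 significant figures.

ρ = PM/(RT) ⇒ M = ρRT/P = (4.14 × 0.08206 × 493.1) / 5.24

M ≈ 32.0 g/mol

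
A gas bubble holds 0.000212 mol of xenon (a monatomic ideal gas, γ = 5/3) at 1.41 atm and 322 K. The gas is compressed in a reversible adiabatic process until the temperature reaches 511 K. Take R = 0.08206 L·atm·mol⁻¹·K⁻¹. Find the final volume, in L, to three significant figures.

V₂ ≈ 0.00199 L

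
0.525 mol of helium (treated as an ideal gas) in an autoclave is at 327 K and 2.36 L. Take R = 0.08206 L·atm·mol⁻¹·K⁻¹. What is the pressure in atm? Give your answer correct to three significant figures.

PV = nRT ⇒ P = nRT/V = (0.525 × 0.08206 × 327) / 2.36

P ≈ 5.97 atm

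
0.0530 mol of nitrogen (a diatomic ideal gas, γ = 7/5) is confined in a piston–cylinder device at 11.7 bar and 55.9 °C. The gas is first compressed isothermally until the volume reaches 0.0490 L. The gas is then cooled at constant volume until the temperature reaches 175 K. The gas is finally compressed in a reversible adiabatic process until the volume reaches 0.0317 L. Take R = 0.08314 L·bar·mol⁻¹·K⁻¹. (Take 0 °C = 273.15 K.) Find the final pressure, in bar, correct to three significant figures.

P₄ ≈ 29.0 bar

Convert: T₁ = 329.0 K.
From PV = nRT: V₁ = nRT₁/P₁ = 0.1239 L.
T constant ⇒ Boyle's law P V = const: T₂ = T₁; P₂ = P₁·(V₁/V₂) = 29.59 bar.
V constant ⇒ P ∝ T: V₃ = V₂; P₃ = P₂·(T₃/T₂) = 15.74 bar.
Adiabatic (γ = 7/5), T V^(γ−1) and P V^γ constant: T₄ = T₃·(V₃/V₄)^(γ−1) = 208.3 K; P₄ = P₃·(V₃/V₄)^γ = 28.95 bar.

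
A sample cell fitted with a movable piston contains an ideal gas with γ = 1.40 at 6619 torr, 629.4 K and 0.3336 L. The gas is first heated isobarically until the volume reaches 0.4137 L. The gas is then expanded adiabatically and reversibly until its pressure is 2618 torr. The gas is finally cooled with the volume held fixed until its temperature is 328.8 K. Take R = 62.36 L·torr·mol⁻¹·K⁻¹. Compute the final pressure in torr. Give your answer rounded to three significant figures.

P₄ ≈ 1.44e+03 torr

Isobaric, so V/T is constant: P₂ = P₁; T₂ = T₁·(V₂/V₁) = 780.5 K.
Adiabatic (γ = 1.40), T V^(γ−1) and P V^γ constant: T₃ = T₂·(P₃/P₂)^((γ−1)/γ) = 598.8 K; V₃ = V₂·(P₂/P₃)^(1/γ) = 0.8024 L.
V constant ⇒ P ∝ T: V₄ = V₃; P₄ = P₃·(T₄/T₃) = 1437 torr.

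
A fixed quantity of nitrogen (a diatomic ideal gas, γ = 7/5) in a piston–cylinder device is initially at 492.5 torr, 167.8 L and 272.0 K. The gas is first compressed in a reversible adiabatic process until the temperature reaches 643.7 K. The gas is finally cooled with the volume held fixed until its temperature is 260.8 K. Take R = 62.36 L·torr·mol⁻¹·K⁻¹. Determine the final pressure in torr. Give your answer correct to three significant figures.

Adiabatic (γ = 7/5), T V^(γ−1) and P V^γ constant: P₂ = P₁·(T₂/T₁)^(γ/(γ−1)) = 1.004e+04 torr; V₂ = V₁·(T₁/T₂)^(1/(γ−1)) = 19.48 L.
V constant ⇒ P ∝ T: V₃ = V₂; P₃ = P₂·(T₃/T₂) = 4068 torr.

P₃ ≈ 4.07e+03 torr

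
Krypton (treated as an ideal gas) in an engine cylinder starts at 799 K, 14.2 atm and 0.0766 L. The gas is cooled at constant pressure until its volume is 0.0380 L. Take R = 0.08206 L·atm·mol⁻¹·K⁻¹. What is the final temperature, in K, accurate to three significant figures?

P constant ⇒ V ∝ T: P₂ = P₁; T₂ = T₁·(V₂/V₁) = 396.4 K.

T₂ ≈ 396 K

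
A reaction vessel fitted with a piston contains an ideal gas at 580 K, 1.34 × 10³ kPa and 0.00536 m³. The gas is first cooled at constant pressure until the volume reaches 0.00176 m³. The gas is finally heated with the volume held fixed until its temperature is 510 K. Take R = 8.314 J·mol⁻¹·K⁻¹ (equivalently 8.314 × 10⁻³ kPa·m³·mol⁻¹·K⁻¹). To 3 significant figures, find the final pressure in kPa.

P₃ ≈ 3.59e+03 kPa

P constant ⇒ V ∝ T: P₂ = P₁; T₂ = T₁·(V₂/V₁) = 190.4 K.
Isochoric, so P/T is constant: V₃ = V₂; P₃ = P₂·(T₃/T₂) = 3588 kPa.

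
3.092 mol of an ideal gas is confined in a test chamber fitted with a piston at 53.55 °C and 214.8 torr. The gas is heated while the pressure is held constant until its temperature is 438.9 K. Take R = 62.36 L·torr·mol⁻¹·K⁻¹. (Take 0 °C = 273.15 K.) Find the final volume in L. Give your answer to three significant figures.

V₂ ≈ 394 L

Convert: T₁ = 326.7 K.
From PV = nRT: V₁ = nRT₁/P₁ = 293.3 L.
Isobaric, so V/T is constant: P₂ = P₁; V₂ = V₁·(T₂/T₁) = 394.0 L.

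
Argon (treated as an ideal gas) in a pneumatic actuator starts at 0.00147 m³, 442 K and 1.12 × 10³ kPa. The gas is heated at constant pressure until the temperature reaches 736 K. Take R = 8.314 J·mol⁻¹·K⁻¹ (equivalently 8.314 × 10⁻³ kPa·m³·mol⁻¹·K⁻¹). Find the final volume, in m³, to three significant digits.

P constant ⇒ V ∝ T: P₂ = P₁; V₂ = V₁·(T₂/T₁) = 0.002448 m³.

V₂ ≈ 0.00245 m³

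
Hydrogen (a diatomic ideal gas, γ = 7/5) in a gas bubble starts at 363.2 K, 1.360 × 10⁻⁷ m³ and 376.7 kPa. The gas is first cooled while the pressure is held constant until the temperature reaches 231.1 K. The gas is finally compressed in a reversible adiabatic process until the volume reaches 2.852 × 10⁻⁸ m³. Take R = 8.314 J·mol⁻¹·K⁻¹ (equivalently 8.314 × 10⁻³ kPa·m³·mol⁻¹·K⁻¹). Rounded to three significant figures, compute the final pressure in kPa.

P₃ ≈ 1.78e+03 kPa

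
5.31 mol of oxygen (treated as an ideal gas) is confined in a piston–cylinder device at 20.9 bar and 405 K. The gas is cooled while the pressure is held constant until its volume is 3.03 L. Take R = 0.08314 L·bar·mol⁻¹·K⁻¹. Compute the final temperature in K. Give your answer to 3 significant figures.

T₂ ≈ 143 K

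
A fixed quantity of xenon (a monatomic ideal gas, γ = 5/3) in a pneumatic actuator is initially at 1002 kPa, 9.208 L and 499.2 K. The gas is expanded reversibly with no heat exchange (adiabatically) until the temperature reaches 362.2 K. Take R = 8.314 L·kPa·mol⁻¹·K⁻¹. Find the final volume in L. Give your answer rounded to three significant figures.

Adiabatic (γ = 5/3), T V^(γ−1) and P V^γ constant: P₂ = P₁·(T₂/T₁)^(γ/(γ−1)) = 449.3 kPa; V₂ = V₁·(T₁/T₂)^(1/(γ−1)) = 14.90 L.

V₂ ≈ 14.9 L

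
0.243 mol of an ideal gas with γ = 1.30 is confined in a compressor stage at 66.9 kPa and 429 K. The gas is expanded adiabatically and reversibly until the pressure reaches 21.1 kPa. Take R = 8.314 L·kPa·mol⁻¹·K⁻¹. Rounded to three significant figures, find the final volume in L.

From PV = nRT: V₁ = nRT₁/P₁ = 12.96 L.
Reversible adiabatic, γ = 1.30: T₂ = T₁·(P₂/P₁)^((γ−1)/γ) = 328.7 K; V₂ = V₁·(P₁/P₂)^(1/γ) = 31.47 L.

V₂ ≈ 31.5 L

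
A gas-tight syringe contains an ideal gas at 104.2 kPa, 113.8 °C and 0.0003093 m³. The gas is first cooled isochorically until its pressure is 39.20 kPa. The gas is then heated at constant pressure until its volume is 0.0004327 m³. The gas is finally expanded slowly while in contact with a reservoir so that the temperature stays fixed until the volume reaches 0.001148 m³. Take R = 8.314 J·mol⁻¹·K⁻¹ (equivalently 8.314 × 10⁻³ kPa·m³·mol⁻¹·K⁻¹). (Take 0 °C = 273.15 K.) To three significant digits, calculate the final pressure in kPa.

Convert: T₁ = 386.9 K.
V constant ⇒ P ∝ T: V₂ = V₁; T₂ = T₁·(P₂/P₁) = 145.6 K.
Isobaric, so V/T is constant: P₃ = P₂; T₃ = T₂·(V₃/V₂) = 203.6 K.
Isothermal, so P V is constant: T₄ = T₃; P₄ = P₃·(V₃/V₄) = 14.78 kPa.

P₄ ≈ 14.8 kPa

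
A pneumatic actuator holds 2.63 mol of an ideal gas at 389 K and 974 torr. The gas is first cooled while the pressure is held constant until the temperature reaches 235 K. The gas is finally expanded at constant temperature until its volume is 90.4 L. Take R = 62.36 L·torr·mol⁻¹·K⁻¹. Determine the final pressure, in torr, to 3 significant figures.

P₃ ≈ 426 torr

From PV = nRT: V₁ = nRT₁/P₁ = 65.50 L.
P constant ⇒ V ∝ T: P₂ = P₁; V₂ = V₁·(T₂/T₁) = 39.57 L.
T constant ⇒ Boyle's law P V = const: T₃ = T₂; P₃ = P₂·(V₂/V₃) = 426.3 torr.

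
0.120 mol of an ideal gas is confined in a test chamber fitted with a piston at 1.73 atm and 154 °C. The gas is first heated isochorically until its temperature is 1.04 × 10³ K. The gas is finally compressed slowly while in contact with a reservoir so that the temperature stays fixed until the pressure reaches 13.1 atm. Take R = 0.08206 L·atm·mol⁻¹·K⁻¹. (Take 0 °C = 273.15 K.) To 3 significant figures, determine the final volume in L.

V₃ ≈ 0.782 L

Convert: T₁ = 427.1 K.
From PV = nRT: V₁ = nRT₁/P₁ = 2.431 L.
Isochoric, so P/T is constant: V₂ = V₁; P₂ = P₁·(T₂/T₁) = 4.212 atm.
Isothermal, so P V is constant: T₃ = T₂; V₃ = V₂·(P₂/P₃) = 0.7818 L.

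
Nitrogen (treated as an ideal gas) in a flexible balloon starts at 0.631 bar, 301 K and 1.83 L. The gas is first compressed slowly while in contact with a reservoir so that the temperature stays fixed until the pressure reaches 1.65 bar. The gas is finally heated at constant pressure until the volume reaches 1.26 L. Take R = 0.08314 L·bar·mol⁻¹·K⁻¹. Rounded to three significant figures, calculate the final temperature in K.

T₃ ≈ 542 K

Isothermal, so P V is constant: T₂ = T₁; V₂ = V₁·(P₁/P₂) = 0.6998 L.
Isobaric, so V/T is constant: P₃ = P₂; T₃ = T₂·(V₃/V₂) = 541.9 K.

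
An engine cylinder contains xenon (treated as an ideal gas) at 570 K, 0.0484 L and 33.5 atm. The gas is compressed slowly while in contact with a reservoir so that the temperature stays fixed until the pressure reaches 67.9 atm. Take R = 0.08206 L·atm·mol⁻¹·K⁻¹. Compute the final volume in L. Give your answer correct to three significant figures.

Isothermal, so P V is constant: T₂ = T₁; V₂ = V₁·(P₁/P₂) = 0.02388 L.

V₂ ≈ 0.0239 L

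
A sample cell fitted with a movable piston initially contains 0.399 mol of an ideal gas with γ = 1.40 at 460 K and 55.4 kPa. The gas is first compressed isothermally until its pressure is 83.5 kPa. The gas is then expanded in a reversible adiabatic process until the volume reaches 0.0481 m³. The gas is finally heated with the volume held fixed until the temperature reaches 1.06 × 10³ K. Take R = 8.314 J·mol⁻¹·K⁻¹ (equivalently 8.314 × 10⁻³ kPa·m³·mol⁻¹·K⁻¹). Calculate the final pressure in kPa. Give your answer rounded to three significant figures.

P₄ ≈ 73.1 kPa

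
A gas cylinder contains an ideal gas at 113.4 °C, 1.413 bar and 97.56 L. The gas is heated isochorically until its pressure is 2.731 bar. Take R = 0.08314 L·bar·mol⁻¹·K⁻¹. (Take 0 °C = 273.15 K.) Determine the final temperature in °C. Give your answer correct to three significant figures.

Convert: T₁ = 386.5 K.
Isochoric, so P/T is constant: V₂ = V₁; T₂ = T₁·(P₂/P₁) = 747.1 K.

T₂ ≈ 474 °C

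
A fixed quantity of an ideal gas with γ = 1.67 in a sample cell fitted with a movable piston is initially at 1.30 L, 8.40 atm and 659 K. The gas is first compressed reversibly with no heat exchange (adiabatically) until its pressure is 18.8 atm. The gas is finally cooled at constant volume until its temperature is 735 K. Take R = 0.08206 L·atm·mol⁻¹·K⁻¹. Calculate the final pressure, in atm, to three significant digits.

P₃ ≈ 15.2 atm

Adiabatic (γ = 1.67), T V^(γ−1) and P V^γ constant: T₂ = T₁·(P₂/P₁)^((γ−1)/γ) = 910.4 K; V₂ = V₁·(P₁/P₂)^(1/γ) = 0.8025 L.
Isochoric, so P/T is constant: V₃ = V₂; P₃ = P₂·(T₃/T₂) = 15.18 atm.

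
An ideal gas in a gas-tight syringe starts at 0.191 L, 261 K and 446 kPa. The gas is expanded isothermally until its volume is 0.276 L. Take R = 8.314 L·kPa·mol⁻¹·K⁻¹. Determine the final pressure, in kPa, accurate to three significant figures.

P₂ ≈ 309 kPa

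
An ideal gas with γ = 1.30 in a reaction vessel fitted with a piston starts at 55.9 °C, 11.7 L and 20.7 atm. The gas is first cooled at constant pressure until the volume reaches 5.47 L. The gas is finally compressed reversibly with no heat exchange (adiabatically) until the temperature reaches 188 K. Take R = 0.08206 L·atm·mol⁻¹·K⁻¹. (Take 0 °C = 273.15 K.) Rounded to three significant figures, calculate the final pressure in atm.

P₃ ≈ 49.4 atm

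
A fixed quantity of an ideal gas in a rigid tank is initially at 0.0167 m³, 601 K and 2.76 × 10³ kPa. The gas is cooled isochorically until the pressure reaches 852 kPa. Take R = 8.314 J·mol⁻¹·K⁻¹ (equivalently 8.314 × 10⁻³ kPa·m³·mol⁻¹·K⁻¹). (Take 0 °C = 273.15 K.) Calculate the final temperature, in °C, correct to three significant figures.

T₂ ≈ -87.6 °C

Isochoric, so P/T is constant: V₂ = V₁; T₂ = T₁·(P₂/P₁) = 185.5 K.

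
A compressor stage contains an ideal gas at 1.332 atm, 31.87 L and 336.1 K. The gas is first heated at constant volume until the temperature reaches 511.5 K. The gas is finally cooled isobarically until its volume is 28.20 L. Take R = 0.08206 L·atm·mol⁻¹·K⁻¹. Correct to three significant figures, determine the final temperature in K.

T₃ ≈ 453 K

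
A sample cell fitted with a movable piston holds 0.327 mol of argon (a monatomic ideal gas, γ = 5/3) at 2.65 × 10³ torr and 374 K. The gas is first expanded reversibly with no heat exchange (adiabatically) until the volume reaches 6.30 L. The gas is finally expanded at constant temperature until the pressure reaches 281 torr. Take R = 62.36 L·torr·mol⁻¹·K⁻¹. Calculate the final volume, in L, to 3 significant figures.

V₃ ≈ 16.1 L

From PV = nRT: V₁ = nRT₁/P₁ = 2.878 L.
Adiabatic (γ = 5/3), T V^(γ−1) and P V^γ constant: T₂ = T₁·(V₁/V₂)^(γ−1) = 221.8 K; P₂ = P₁·(V₁/V₂)^γ = 718.0 torr.
Isothermal, so P V is constant: T₃ = T₂; V₃ = V₂·(P₂/P₃) = 16.10 L.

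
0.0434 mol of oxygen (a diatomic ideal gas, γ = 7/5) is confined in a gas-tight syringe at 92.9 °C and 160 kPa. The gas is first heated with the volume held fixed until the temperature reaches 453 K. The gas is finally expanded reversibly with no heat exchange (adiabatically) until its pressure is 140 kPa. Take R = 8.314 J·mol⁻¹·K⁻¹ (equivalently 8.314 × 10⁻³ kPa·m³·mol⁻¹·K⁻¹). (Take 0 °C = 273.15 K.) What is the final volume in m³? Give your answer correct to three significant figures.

V₃ ≈ 0.00106 m³

Convert: T₁ = 366.0 K.
From PV = nRT: V₁ = nRT₁/P₁ = 0.0008255 m³.
V constant ⇒ P ∝ T: V₂ = V₁; P₂ = P₁·(T₂/T₁) = 198.0 kPa.
Reversible adiabatic, γ = 7/5: T₃ = T₂·(P₃/P₂)^((γ−1)/γ) = 410.3 K; V₃ = V₂·(P₂/P₃)^(1/γ) = 0.001057 m³.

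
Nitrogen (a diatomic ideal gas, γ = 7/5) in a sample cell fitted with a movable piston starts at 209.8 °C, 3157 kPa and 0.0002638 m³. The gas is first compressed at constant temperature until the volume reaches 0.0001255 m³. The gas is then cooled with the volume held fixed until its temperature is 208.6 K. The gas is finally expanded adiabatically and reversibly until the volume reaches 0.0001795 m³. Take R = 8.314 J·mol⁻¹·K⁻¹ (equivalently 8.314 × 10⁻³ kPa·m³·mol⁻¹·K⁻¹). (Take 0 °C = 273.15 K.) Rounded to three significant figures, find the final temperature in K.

T₄ ≈ 181 K

Convert: T₁ = 482.9 K.
T constant ⇒ Boyle's law P V = const: T₂ = T₁; P₂ = P₁·(V₁/V₂) = 6636 kPa.
Isochoric, so P/T is constant: V₃ = V₂; P₃ = P₂·(T₃/T₂) = 2866 kPa.
Adiabatic (γ = 7/5), T V^(γ−1) and P V^γ constant: T₄ = T₃·(V₃/V₄)^(γ−1) = 180.8 K; P₄ = P₃·(V₃/V₄)^γ = 1737 kPa.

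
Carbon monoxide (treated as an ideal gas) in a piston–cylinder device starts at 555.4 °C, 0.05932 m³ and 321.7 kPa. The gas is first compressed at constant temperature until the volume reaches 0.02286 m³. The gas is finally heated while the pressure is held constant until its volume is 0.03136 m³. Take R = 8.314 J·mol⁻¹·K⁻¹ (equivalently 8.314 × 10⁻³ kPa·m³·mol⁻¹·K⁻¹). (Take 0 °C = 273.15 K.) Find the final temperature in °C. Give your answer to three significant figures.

T₃ ≈ 863 °C

Convert: T₁ = 828.5 K.
Isothermal, so P V is constant: T₂ = T₁; P₂ = P₁·(V₁/V₂) = 834.8 kPa.
P constant ⇒ V ∝ T: P₃ = P₂; T₃ = T₂·(V₃/V₂) = 1137 K.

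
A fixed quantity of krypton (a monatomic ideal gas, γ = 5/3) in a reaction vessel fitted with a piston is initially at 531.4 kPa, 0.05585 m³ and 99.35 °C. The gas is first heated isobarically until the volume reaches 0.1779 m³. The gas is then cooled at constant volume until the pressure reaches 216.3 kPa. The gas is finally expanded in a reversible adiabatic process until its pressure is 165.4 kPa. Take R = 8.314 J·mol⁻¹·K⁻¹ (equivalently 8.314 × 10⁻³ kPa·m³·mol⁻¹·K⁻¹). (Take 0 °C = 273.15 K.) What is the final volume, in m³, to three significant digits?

V₄ ≈ 0.209 m³

Convert: T₁ = 372.5 K.
P constant ⇒ V ∝ T: P₂ = P₁; T₂ = T₁·(V₂/V₁) = 1187 K.
Isochoric, so P/T is constant: V₃ = V₂; T₃ = T₂·(P₃/P₂) = 483.0 K.
Adiabatic (γ = 5/3), T V^(γ−1) and P V^γ constant: T₄ = T₃·(P₄/P₃)^((γ−1)/γ) = 433.8 K; V₄ = V₃·(P₃/P₄)^(1/γ) = 0.2090 m³.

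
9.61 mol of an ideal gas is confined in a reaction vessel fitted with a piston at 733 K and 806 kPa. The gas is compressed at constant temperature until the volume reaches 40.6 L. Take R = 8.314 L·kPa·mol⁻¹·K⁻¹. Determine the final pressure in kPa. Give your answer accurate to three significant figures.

P₂ ≈ 1.44e+03 kPa

From PV = nRT: V₁ = nRT₁/P₁ = 72.66 L.
T constant ⇒ Boyle's law P V = const: T₂ = T₁; P₂ = P₁·(V₁/V₂) = 1442 kPa.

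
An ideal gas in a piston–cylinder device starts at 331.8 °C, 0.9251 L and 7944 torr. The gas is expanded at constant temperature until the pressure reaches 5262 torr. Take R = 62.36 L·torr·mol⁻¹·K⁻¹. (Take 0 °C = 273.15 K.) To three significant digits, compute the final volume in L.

Convert: T₁ = 605.0 K.
T constant ⇒ Boyle's law P V = const: T₂ = T₁; V₂ = V₁·(P₁/P₂) = 1.397 L.

V₂ ≈ 1.40 L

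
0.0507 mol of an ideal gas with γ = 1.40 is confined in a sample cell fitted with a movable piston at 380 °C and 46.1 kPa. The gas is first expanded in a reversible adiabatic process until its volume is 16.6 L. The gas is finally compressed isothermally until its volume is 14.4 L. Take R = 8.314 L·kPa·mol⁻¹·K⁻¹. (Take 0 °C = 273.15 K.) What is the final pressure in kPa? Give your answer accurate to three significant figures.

Convert: T₁ = 653.1 K.
From PV = nRT: V₁ = nRT₁/P₁ = 5.972 L.
Reversible adiabatic, γ = 1.40: T₂ = T₁·(V₁/V₂)^(γ−1) = 433.9 K; P₂ = P₁·(V₁/V₂)^γ = 11.02 kPa.
Isothermal, so P V is constant: T₃ = T₂; P₃ = P₂·(V₂/V₃) = 12.70 kPa.

P₃ ≈ 12.7 kPa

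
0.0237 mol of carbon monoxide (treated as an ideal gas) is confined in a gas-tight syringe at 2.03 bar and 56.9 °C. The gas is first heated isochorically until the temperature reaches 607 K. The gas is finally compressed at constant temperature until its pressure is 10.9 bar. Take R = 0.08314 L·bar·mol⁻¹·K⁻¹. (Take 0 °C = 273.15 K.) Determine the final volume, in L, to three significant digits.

Convert: T₁ = 330.0 K.
From PV = nRT: V₁ = nRT₁/P₁ = 0.3204 L.
Isochoric, so P/T is constant: V₂ = V₁; P₂ = P₁·(T₂/T₁) = 3.733 bar.
Isothermal, so P V is constant: T₃ = T₂; V₃ = V₂·(P₂/P₃) = 0.1097 L.

V₃ ≈ 0.110 L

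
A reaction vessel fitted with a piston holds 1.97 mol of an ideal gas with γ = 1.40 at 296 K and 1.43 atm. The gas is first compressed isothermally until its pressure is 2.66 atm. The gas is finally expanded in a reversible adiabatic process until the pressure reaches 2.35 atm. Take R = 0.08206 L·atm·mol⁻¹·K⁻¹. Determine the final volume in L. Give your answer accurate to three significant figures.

From PV = nRT: V₁ = nRT₁/P₁ = 33.46 L.
Isothermal, so P V is constant: T₂ = T₁; V₂ = V₁·(P₁/P₂) = 17.99 L.
Reversible adiabatic, γ = 1.40: T₃ = T₂·(P₃/P₂)^((γ−1)/γ) = 285.7 K; V₃ = V₂·(P₂/P₃)^(1/γ) = 19.65 L.

V₃ ≈ 19.7 L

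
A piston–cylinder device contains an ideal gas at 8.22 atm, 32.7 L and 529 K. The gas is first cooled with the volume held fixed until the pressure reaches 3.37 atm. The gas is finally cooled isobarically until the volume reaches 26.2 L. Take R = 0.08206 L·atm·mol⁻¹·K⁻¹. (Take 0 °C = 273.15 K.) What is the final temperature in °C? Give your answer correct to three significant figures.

T₃ ≈ -99.4 °C

Isochoric, so P/T is constant: V₂ = V₁; T₂ = T₁·(P₂/P₁) = 216.9 K.
Isobaric, so V/T is constant: P₃ = P₂; T₃ = T₂·(V₃/V₂) = 173.8 K.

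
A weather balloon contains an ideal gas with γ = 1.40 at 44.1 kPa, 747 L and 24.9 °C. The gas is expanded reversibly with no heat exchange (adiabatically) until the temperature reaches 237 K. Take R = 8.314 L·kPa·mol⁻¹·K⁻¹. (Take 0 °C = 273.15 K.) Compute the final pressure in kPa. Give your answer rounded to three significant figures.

Convert: T₁ = 298.0 K.
Adiabatic (γ = 1.40), T V^(γ−1) and P V^γ constant: P₂ = P₁·(T₂/T₁)^(γ/(γ−1)) = 19.77 kPa; V₂ = V₁·(T₁/T₂)^(1/(γ−1)) = 1325 L.

P₂ ≈ 19.8 kPa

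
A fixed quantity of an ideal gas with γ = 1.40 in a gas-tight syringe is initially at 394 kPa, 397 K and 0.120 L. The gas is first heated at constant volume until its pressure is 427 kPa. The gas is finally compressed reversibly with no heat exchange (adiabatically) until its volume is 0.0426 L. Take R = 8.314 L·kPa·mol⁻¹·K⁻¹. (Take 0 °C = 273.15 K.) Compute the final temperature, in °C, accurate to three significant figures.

Isochoric, so P/T is constant: V₂ = V₁; T₂ = T₁·(P₂/P₁) = 430.3 K.
Reversible adiabatic, γ = 1.40: T₃ = T₂·(V₂/V₃)^(γ−1) = 651.1 K; P₃ = P₂·(V₂/V₃)^γ = 1820 kPa.

T₃ ≈ 378 °C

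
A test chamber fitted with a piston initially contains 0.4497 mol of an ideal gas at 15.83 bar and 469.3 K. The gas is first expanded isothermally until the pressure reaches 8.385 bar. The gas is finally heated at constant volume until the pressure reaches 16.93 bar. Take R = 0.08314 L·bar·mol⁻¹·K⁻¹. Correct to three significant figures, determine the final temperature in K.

From PV = nRT: V₁ = nRT₁/P₁ = 1.108 L.
T constant ⇒ Boyle's law P V = const: T₂ = T₁; V₂ = V₁·(P₁/P₂) = 2.093 L.
V constant ⇒ P ∝ T: V₃ = V₂; T₃ = T₂·(P₃/P₂) = 947.6 K.

T₃ ≈ 948 K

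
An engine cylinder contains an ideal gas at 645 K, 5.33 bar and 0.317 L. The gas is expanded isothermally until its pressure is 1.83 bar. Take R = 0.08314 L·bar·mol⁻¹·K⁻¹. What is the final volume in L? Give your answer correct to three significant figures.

V₂ ≈ 0.923 L

Isothermal, so P V is constant: T₂ = T₁; V₂ = V₁·(P₁/P₂) = 0.9233 L.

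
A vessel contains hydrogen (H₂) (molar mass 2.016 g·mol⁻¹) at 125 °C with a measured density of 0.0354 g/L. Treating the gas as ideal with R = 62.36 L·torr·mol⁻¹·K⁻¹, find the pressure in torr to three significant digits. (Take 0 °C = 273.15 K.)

ρ = PM/(RT) ⇒ P = ρRT/M = (0.0354 × 62.36 × 398.1) / 2.016

P ≈ 436 torr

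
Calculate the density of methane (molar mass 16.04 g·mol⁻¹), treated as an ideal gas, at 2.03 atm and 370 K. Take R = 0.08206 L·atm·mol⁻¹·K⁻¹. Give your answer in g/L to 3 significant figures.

ρ = PM/(RT) = (2.03 × 16.04) / (0.08206 × 370.0)

ρ ≈ 1.07 g/L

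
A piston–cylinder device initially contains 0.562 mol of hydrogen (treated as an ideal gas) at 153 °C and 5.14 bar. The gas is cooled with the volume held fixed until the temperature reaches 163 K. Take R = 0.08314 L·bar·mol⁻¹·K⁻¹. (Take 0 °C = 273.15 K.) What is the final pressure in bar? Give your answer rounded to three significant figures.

P₂ ≈ 1.97 bar

Convert: T₁ = 426.1 K.
From PV = nRT: V₁ = nRT₁/P₁ = 3.874 L.
Isochoric, so P/T is constant: V₂ = V₁; P₂ = P₁·(T₂/T₁) = 1.966 bar.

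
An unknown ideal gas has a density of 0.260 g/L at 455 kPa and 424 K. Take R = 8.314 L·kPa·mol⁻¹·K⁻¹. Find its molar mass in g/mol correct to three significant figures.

ρ = PM/(RT) ⇒ M = ρRT/P = (0.260 × 8.314 × 424.0) / 455

M ≈ 2.01 g/mol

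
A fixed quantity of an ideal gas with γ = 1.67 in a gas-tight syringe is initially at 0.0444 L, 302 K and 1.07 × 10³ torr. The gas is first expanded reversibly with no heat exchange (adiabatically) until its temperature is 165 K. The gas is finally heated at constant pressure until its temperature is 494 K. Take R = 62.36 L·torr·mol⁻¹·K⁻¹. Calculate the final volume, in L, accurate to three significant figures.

V₃ ≈ 0.328 L

Adiabatic (γ = 1.67), T V^(γ−1) and P V^γ constant: P₂ = P₁·(T₂/T₁)^(γ/(γ−1)) = 237.2 torr; V₂ = V₁·(T₁/T₂)^(1/(γ−1)) = 0.1094 L.
Isobaric, so V/T is constant: P₃ = P₂; V₃ = V₂·(T₃/T₂) = 0.3277 L.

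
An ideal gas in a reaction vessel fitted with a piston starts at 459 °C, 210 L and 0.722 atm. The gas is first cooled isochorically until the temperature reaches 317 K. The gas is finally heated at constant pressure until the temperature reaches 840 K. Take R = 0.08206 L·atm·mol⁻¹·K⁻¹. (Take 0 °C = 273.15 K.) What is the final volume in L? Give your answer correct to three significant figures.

Convert: T₁ = 732.1 K.
Isochoric, so P/T is constant: V₂ = V₁; P₂ = P₁·(T₂/T₁) = 0.3126 atm.
Isobaric, so V/T is constant: P₃ = P₂; V₃ = V₂·(T₃/T₂) = 556.5 L.

V₃ ≈ 556 L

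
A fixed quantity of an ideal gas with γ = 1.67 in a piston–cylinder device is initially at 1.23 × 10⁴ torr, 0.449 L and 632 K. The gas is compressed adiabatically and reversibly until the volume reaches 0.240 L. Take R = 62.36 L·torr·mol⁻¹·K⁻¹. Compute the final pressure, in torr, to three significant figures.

P₂ ≈ 3.50e+04 torr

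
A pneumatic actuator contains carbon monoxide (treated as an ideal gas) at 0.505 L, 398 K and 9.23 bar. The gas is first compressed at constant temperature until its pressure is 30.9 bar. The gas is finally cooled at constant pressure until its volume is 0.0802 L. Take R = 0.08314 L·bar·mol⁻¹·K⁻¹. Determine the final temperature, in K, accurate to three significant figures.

T₃ ≈ 212 K

T constant ⇒ Boyle's law P V = const: T₂ = T₁; V₂ = V₁·(P₁/P₂) = 0.1508 L.
Isobaric, so V/T is constant: P₃ = P₂; T₃ = T₂·(V₃/V₂) = 211.6 K.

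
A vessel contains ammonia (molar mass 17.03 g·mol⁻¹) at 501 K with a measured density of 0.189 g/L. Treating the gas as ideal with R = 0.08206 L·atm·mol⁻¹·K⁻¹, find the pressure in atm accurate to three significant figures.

P ≈ 0.456 atm

ρ = PM/(RT) ⇒ P = ρRT/M = (0.189 × 0.08206 × 501.0) / 17.03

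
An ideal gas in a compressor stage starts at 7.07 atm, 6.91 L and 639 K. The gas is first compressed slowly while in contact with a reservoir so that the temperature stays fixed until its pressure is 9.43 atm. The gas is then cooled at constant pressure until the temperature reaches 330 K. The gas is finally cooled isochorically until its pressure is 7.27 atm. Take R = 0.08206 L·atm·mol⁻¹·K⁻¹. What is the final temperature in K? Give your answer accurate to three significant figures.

T₄ ≈ 254 K

T constant ⇒ Boyle's law P V = const: T₂ = T₁; V₂ = V₁·(P₁/P₂) = 5.181 L.
Isobaric, so V/T is constant: P₃ = P₂; V₃ = V₂·(T₃/T₂) = 2.675 L.
V constant ⇒ P ∝ T: V₄ = V₃; T₄ = T₃·(P₄/P₃) = 254.4 K.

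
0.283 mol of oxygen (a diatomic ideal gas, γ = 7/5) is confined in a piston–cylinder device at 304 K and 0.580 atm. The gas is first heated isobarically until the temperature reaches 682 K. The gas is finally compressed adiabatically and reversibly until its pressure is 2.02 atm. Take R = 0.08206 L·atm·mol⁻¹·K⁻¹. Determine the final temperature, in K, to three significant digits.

T₃ ≈ 974 K

From PV = nRT: V₁ = nRT₁/P₁ = 12.17 L.
Isobaric, so V/T is constant: P₂ = P₁; V₂ = V₁·(T₂/T₁) = 27.31 L.
Reversible adiabatic, γ = 7/5: T₃ = T₂·(P₃/P₂)^((γ−1)/γ) = 974.1 K; V₃ = V₂·(P₂/P₃)^(1/γ) = 11.20 L.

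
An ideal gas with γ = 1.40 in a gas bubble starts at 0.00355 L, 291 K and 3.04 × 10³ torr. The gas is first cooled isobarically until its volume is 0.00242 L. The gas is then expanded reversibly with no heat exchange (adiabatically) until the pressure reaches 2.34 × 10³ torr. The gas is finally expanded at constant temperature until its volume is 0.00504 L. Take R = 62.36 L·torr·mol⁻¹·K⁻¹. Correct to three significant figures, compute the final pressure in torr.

Isobaric, so V/T is constant: P₂ = P₁; T₂ = T₁·(V₂/V₁) = 198.4 K.
Adiabatic (γ = 1.40), T V^(γ−1) and P V^γ constant: T₃ = T₂·(P₃/P₂)^((γ−1)/γ) = 184.1 K; V₃ = V₂·(P₂/P₃)^(1/γ) = 0.002917 L.
T constant ⇒ Boyle's law P V = const: T₄ = T₃; P₄ = P₃·(V₃/V₄) = 1355 torr.

P₄ ≈ 1.35e+03 torr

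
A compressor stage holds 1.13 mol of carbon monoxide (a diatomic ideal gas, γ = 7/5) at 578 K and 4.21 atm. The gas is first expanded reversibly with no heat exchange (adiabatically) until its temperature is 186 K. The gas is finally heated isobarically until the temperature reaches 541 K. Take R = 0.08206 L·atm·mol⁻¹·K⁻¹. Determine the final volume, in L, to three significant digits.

V₃ ≈ 630 L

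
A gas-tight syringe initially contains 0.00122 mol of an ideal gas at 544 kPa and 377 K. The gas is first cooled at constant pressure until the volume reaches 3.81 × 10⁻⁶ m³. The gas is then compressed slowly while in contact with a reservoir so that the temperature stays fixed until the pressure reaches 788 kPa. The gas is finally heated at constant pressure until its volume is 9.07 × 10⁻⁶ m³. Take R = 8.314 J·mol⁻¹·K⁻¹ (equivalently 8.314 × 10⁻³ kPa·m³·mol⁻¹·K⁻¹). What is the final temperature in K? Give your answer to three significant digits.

From PV = nRT: V₁ = nRT₁/P₁ = 7.029e-06 m³.
Isobaric, so V/T is constant: P₂ = P₁; T₂ = T₁·(V₂/V₁) = 204.3 K.
T constant ⇒ Boyle's law P V = const: T₃ = T₂; V₃ = V₂·(P₂/P₃) = 2.630e-06 m³.
P constant ⇒ V ∝ T: P₄ = P₃; T₄ = T₃·(V₄/V₃) = 704.6 K.

T₄ ≈ 705 K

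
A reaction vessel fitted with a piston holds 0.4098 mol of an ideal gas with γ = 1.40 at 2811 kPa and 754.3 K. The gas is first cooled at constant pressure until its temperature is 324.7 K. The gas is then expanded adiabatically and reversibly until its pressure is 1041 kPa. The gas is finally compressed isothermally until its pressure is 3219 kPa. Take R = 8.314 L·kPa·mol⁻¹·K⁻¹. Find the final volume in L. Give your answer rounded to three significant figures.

From PV = nRT: V₁ = nRT₁/P₁ = 0.9143 L.
P constant ⇒ V ∝ T: P₂ = P₁; V₂ = V₁·(T₂/T₁) = 0.3936 L.
Reversible adiabatic, γ = 1.40: T₃ = T₂·(P₃/P₂)^((γ−1)/γ) = 244.5 K; V₃ = V₂·(P₂/P₃)^(1/γ) = 0.8001 L.
Isothermal, so P V is constant: T₄ = T₃; V₄ = V₃·(P₃/P₄) = 0.2588 L.

V₄ ≈ 0.259 L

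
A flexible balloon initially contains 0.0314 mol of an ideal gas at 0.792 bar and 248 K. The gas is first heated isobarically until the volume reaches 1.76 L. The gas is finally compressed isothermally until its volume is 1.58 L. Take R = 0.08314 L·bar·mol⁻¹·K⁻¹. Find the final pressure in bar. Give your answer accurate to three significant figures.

P₃ ≈ 0.882 bar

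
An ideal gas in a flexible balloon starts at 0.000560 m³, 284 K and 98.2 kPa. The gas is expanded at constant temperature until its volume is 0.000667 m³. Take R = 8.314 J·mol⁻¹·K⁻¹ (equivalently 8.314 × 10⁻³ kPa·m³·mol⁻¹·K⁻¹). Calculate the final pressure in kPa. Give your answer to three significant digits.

T constant ⇒ Boyle's law P V = const: T₂ = T₁; P₂ = P₁·(V₁/V₂) = 82.45 kPa.

P₂ ≈ 82.4 kPa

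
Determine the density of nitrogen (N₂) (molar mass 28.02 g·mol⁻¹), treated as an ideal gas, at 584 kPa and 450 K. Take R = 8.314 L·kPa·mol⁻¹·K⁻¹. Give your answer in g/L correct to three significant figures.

ρ ≈ 4.37 g/L

ρ = PM/(RT) = (584 × 28.02) / (8.314 × 450.0)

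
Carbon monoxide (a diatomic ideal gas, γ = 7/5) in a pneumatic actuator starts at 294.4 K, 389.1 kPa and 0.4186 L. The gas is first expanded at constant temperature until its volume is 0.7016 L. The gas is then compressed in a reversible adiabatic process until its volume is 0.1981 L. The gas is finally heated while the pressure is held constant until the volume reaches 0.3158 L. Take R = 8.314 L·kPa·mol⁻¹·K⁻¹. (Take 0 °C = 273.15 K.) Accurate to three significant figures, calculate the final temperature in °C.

Isothermal, so P V is constant: T₂ = T₁; P₂ = P₁·(V₁/V₂) = 232.2 kPa.
Reversible adiabatic, γ = 7/5: T₃ = T₂·(V₂/V₃)^(γ−1) = 488.2 K; P₃ = P₂·(V₂/V₃)^γ = 1364 kPa.
Isobaric, so V/T is constant: P₄ = P₃; T₄ = T₃·(V₄/V₃) = 778.3 K.

T₄ ≈ 505 °C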